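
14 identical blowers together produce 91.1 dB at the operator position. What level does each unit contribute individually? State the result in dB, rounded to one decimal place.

14 equal contributions raise the level by 10·log₁₀ 14 = 11.461 dB, so each unit alone gives 91.1 − 11.461.

79.6 dB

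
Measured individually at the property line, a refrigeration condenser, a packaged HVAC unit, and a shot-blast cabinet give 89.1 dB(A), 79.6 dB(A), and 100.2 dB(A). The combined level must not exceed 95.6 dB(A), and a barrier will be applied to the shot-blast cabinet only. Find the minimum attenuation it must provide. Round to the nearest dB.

Fixed contribution from the other sources: Σ 10^(L/10) = 10^(89.1/10) + 10^(79.6/10) = 9.040e+08 (89.56 dB(A)).
To meet 95.6 dB(A) overall, the treated shot-blast cabinet may contribute at most 10^(95.6/10) − 9.040e+08 = 2.727e+09, i.e. 94.36 dB(A).
So the shot-blast cabinet must be reduced from 100.2 to 94.36 dB(A): IL = 5.84 dB.

6 dB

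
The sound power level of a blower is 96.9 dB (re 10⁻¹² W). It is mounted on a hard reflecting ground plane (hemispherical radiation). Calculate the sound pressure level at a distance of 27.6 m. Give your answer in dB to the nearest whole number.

L_p = L_w − 10·log₁₀(2π·r²) with r = 27.6 m.
2π·r² = 4786 m², 10·log₁₀ of that is 36.800 dB.
L_p = 96.9 − 36.800 = 60.10 dB.

60 dB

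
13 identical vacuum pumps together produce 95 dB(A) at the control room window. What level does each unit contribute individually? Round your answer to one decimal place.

83.9 dB(A)

13 equal contributions raise the level by 10·log₁₀ 13 = 11.139 dB, so each unit alone gives 95 − 11.139.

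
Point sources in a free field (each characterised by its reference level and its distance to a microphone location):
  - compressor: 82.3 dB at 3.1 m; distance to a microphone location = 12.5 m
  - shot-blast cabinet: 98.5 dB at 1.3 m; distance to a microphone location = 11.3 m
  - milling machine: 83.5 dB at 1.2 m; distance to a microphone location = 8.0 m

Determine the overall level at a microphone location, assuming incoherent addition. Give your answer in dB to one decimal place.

80.4 dB

Propagate each source to the receiver with L = L_ref − 20·log₁₀(r/r_ref), then add intensities.
compressor: 82.3 − 20·log₁₀(12.5/3.1) = 82.3 − 12.11 = 70.19 dB.
shot-blast cabinet: 98.5 − 20·log₁₀(11.3/1.3) = 98.5 − 18.78 = 79.72 dB.
milling machine: 83.5 − 20·log₁₀(8.0/1.2) = 83.5 − 16.48 = 67.02 dB.
Σ 10^(L/10) = 1.092e+08 → L_total = 10·log₁₀(1.092e+08) = 80.38 dB.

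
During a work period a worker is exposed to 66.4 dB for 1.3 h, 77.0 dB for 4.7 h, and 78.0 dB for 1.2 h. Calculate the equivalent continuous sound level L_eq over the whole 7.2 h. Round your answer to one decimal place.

76.4 dB

Weight each interval's intensity by its duration and average over T = 7.2 h:
Σ tᵢ·10^(Lᵢ/10) = 1.3·10^(66.4/10) + 4.7·10^(77.0/10) + 1.2·10^(78.0/10) = 3.169e+08.
L_eq = 10·log₁₀(3.169e+08/7.2) = 76.44 dB.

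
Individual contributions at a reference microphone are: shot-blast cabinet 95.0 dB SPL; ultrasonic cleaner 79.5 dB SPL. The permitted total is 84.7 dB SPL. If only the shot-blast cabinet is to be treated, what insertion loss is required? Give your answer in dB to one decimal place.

The untreated sources together contribute 10^(79.5/10) = 8.913e+07, i.e. 79.50 dB SPL.
The limit corresponds to 10^(84.7/10) = 2.951e+08; subtracting the fixed part leaves 2.060e+08 for the shot-blast cabinet, i.e. 83.14 dB SPL.
Required insertion loss = 95.0 − 83.14 = 11.86 dB.

11.9 dB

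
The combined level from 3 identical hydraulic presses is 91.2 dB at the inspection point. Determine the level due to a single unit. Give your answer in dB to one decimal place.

86.4 dB

Dividing the total intensity by 3 lowers the level by 10·log₁₀ 3 = 4.771 dB: L₁ = 91.2 − 4.771.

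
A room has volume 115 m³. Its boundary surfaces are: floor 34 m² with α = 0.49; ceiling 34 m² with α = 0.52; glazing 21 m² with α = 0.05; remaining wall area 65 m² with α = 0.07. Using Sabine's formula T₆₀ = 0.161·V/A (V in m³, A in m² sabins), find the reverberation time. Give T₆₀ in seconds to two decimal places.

Summing Sᵢαᵢ: 34·0.49 + 34·0.52 + 21·0.05 + 65·0.07 = 39.94 m².
T₆₀ = 0.161·V/A = 0.161·115/39.94 = 0.464 s.

0.46 s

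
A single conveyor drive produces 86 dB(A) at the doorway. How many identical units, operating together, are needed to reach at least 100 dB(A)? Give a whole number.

N identical sources give L₁ + 10·log₁₀ N, so require 10·log₁₀ N ≥ 100 − 86 = 14.0 dB.
N ≥ 10^(14.0/10) = 25.119, so N = 26.

26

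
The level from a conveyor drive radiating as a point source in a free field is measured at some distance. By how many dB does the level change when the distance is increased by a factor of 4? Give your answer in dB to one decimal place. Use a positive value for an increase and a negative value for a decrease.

-12.0 dB

With spherical spreading the level changes by −20·log₁₀(r₂/r₁).
ΔL = −20·log₁₀(4) = -12.04 dB.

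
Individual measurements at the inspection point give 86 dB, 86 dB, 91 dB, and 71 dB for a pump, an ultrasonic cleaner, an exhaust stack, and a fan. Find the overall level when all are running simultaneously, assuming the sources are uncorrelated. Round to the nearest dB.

For uncorrelated sources the intensities add, so convert each level to linear form, sum, and take 10·log₁₀ of the total.
Σ 10^(L/10) = 10^(86/10) + 10^(86/10) + 10^(91/10) + 10^(71/10) = 2.068e+09.
L_total = 10·log₁₀(2.068e+09) = 93.15 dB.

93 dB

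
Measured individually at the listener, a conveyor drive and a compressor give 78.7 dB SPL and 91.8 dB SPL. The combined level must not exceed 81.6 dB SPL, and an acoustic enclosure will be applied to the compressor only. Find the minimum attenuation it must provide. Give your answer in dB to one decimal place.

Everything except the compressor sums to 10^(78.7/10) = 7.413e+07 in linear terms, 78.70 dB SPL.
To meet 81.6 dB SPL overall, the treated compressor may contribute at most 10^(81.6/10) − 7.413e+07 = 7.041e+07, i.e. 78.48 dB SPL.
So the compressor must be reduced from 91.8 to 78.48 dB SPL: IL = 13.32 dB.

13.3 dB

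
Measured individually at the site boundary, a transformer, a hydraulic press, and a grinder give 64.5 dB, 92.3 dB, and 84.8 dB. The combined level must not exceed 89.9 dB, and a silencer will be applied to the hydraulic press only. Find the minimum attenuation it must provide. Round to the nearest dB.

The untreated sources together contribute 10^(64.5/10) + 10^(84.8/10) = 3.048e+08, i.e. 84.84 dB.
The limit corresponds to 10^(89.9/10) = 9.772e+08; subtracting the fixed part leaves 6.724e+08 for the hydraulic press, i.e. 88.28 dB.
Required insertion loss = 92.3 − 88.28 = 4.02 dB.

4 dB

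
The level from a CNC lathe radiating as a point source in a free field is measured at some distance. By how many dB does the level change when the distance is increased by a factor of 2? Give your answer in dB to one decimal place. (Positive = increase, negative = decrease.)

With spherical spreading the level changes by −20·log₁₀(r₂/r₁).
ΔL = −20·log₁₀(2) = -6.02 dB.

-6.0 dB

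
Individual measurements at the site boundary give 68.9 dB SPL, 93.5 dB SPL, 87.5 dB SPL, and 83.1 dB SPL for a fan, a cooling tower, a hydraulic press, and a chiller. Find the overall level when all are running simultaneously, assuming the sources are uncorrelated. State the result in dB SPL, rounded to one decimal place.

Incoherent sources combine by intensity addition: L_total = 10·log₁₀(Σ 10^(L_i/10)).
Σ 10^(L/10) = 10^(68.9/10) + 10^(93.5/10) + 10^(87.5/10) + 10^(83.1/10) = 3.013e+09.
L_total = 10·log₁₀(3.013e+09) = 94.79 dB SPL.

94.8 dB SPL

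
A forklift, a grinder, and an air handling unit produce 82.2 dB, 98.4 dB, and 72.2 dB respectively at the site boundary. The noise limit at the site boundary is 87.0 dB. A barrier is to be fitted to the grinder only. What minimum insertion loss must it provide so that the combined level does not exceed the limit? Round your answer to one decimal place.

13.4 dB

The untreated sources together contribute 10^(82.2/10) + 10^(72.2/10) = 1.826e+08, i.e. 82.61 dB.
The limit corresponds to 10^(87.0/10) = 5.012e+08; subtracting the fixed part leaves 3.186e+08 for the grinder, i.e. 85.03 dB.
So the grinder must be reduced from 98.4 to 85.03 dB: IL = 13.37 dB.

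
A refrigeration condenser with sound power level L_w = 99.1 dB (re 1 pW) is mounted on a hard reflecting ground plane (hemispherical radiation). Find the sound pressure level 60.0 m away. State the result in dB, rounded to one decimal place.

55.6 dB

Free-field hemispherical radiation: L_p = L_w − 10·log₁₀(2π·r²), r = 60.0 m.
2π·r² = 2.262e+04 m², 10·log₁₀ of that is 43.545 dB.
L_p = 99.1 − 43.545 = 55.56 dB.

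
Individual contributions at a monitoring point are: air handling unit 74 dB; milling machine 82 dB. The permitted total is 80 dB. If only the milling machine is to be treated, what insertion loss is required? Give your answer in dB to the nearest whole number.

Everything except the milling machine sums to 10^(74/10) = 2.512e+07 in linear terms, 74.00 dB.
The limit corresponds to 10^(80/10) = 1.000e+08; subtracting the fixed part leaves 7.488e+07 for the milling machine, i.e. 78.74 dB.
So the milling machine must be reduced from 82 to 78.74 dB: IL = 3.26 dB.

3 dB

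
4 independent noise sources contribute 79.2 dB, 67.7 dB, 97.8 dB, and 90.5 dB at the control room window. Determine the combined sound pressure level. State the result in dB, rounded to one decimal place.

For uncorrelated sources the intensities add, so convert each level to linear form, sum, and take 10·log₁₀ of the total.
Σ 10^(L/10) = 10^(79.2/10) + 10^(67.7/10) + 10^(97.8/10) + 10^(90.5/10) = 7.237e+09.
L_total = 10·log₁₀(7.237e+09) = 98.60 dB.

98.6 dB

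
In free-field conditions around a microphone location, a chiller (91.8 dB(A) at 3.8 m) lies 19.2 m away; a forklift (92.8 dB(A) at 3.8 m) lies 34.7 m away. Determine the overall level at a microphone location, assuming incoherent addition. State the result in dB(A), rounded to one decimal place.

Apply inverse-square spreading to bring every level to the receiver, then sum 10^(L/10).
chiller: 91.8 − 20·log₁₀(19.2/3.8) = 91.8 − 14.07 = 77.73 dB(A).
forklift: 92.8 − 20·log₁₀(34.7/3.8) = 92.8 − 19.21 = 73.59 dB(A).
Σ 10^(L/10) = 8.214e+07 → L_total = 10·log₁₀(8.214e+07) = 79.15 dB(A).

79.1 dB(A)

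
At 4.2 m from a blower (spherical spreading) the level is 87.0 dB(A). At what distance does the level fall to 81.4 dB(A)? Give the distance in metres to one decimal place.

The 5.6 dB drop corresponds to a distance ratio of 10^(5.6/20) for a point source.
r₂ = 4.2·10^((87.0−81.4)/20) = 4.2·10^(5.6/20) = 8.00 m.

8.0 m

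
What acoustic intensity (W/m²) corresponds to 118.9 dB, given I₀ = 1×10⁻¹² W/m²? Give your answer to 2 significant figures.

0.78 W/m²

L = 10·log₁₀(I/I₀) ⇒ I = I₀·10^(L/10) = 10⁻¹² × 10^11.89.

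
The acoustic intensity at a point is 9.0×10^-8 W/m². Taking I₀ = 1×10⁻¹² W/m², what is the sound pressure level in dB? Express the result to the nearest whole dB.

L = 10·log₁₀(I/I₀) = 10·log₁₀(9.0×10^-8/10⁻¹²) = 10·log₁₀(9.0×10^4).
L = 10·(0.9542 + 4) = 49.54 dB.

50 dB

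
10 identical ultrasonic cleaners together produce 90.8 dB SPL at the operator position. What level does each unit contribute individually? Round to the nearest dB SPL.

81 dB SPL

For N identical incoherent sources L_total = L₁ + 10·log₁₀ N, so L₁ = 90.8 − 10·log₁₀(10) = 90.8 − 10.000.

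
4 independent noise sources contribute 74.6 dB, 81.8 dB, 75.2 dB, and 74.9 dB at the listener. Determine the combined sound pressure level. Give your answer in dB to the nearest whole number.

84 dB

For uncorrelated sources the intensities add, so convert each level to linear form, sum, and take 10·log₁₀ of the total.
Σ 10^(L/10) = 10^(74.6/10) + 10^(81.8/10) + 10^(75.2/10) + 10^(74.9/10) = 2.442e+08.
L_total = 10·log₁₀(2.442e+08) = 83.88 dB.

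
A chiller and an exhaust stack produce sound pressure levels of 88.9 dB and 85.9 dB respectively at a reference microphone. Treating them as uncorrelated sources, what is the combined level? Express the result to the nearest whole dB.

91 dB

For uncorrelated sources the intensities add, so convert each level to linear form, sum, and take 10·log₁₀ of the total.
Σ 10^(L/10) = 10^(88.9/10) + 10^(85.9/10) = 1.165e+09.
L_total = 10·log₁₀(1.165e+09) = 90.66 dB.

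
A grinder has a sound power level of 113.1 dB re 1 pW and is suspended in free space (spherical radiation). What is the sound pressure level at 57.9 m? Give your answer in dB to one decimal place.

The power spreads over a sphere of area 4π·r², so L_p = L_w − 10·log₁₀(4π·r²).
4π·r² = 4.213e+04 m², 10·log₁₀ of that is 46.246 dB.
L_p = 113.1 − 46.246 = 66.85 dB.

66.9 dB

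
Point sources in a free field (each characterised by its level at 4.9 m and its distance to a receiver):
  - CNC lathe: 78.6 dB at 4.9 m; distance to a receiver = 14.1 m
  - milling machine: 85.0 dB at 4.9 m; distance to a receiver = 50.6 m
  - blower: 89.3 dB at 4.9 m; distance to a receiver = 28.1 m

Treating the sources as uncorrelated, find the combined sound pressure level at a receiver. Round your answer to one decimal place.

75.8 dB

First find each source's level at the receiver (point-source: −20·log₁₀(r/r_ref)), then combine on an intensity basis.
CNC lathe: 78.6 − 20·log₁₀(14.1/4.9) = 78.6 − 9.18 = 69.42 dB.
milling machine: 85.0 − 20·log₁₀(50.6/4.9) = 85.0 − 20.28 = 64.72 dB.
blower: 89.3 − 20·log₁₀(28.1/4.9) = 89.3 − 15.17 = 74.13 dB.
Σ 10^(L/10) = 3.760e+07 → L_total = 10·log₁₀(3.760e+07) = 75.75 dB.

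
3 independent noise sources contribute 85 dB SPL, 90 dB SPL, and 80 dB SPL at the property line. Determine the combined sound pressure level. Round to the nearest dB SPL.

92 dB SPL

For uncorrelated sources the intensities add, so convert each level to linear form, sum, and take 10·log₁₀ of the total.
Σ 10^(L/10) = 10^(85/10) + 10^(90/10) + 10^(80/10) = 1.416e+09.
L_total = 10·log₁₀(1.416e+09) = 91.51 dB SPL.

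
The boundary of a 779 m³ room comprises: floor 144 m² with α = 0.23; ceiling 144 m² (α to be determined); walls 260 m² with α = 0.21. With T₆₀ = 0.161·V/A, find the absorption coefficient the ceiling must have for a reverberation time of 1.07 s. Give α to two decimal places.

0.20

Required total absorption A = 0.161·779/1.07 = 117.21 m².
Absorption from the other surfaces = 144·0.23 + 260·0.21 = 87.72 m², so the ceiling must supply 29.49 m² over 144 m².
α = 29.49/144 = 0.205.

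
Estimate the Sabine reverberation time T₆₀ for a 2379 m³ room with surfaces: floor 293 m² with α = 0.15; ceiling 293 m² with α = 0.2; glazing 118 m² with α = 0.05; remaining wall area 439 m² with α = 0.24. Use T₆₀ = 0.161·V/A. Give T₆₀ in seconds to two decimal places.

Summing Sᵢαᵢ: 293·0.15 + 293·0.2 + 118·0.05 + 439·0.24 = 213.81 m².
T₆₀ = 0.161 × 2379 / 213.81 = 1.791 s.

1.79 s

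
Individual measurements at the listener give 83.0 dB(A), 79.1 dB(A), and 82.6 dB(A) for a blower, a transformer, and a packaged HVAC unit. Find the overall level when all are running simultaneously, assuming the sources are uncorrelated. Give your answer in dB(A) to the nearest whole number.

For uncorrelated sources the intensities add, so convert each level to linear form, sum, and take 10·log₁₀ of the total.
Σ 10^(L/10) = 10^(83.0/10) + 10^(79.1/10) + 10^(82.6/10) = 4.628e+08.
L_total = 10·log₁₀(4.628e+08) = 86.65 dB(A).

87 dB(A)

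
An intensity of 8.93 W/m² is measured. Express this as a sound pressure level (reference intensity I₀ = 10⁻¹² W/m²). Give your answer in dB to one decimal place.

L = 10·log₁₀(I/I₀) = 10·log₁₀(8.93/10⁻¹²) = 10·log₁₀(8.93×10^12).
L = 10·(0.9509 + 12) = 129.51 dB.

129.5 dB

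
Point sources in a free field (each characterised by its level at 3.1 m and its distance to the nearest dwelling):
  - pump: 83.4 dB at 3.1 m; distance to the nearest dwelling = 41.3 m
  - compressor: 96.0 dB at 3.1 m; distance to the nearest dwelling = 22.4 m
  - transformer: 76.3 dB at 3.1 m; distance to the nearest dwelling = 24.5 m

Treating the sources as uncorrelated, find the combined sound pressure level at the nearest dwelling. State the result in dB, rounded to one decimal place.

78.9 dB

First find each source's level at the receiver (point-source: −20·log₁₀(r/r_ref)), then combine on an intensity basis.
pump: 83.4 − 20·log₁₀(41.3/3.1) = 83.4 − 22.49 = 60.91 dB.
compressor: 96.0 − 20·log₁₀(22.4/3.1) = 96.0 − 17.18 = 78.82 dB.
transformer: 76.3 − 20·log₁₀(24.5/3.1) = 76.3 − 17.96 = 58.34 dB.
Σ 10^(L/10) = 7.816e+07 → L_total = 10·log₁₀(7.816e+07) = 78.93 dB.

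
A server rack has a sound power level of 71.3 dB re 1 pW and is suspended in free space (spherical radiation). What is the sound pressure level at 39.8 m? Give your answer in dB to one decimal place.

28.3 dB

Free-field spherical radiation: L_p = L_w − 10·log₁₀(4π·r²), r = 39.8 m.
4π·r² = 1.991e+04 m², 10·log₁₀ of that is 42.990 dB.
L_p = 71.3 − 42.990 = 28.31 dB.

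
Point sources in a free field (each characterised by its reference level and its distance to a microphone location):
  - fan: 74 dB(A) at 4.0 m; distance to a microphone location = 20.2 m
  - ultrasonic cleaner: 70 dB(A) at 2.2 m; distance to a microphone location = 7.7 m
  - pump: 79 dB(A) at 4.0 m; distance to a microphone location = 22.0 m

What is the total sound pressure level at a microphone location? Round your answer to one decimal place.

First find each source's level at the receiver (point-source: −20·log₁₀(r/r_ref)), then combine on an intensity basis.
fan: 74 − 20·log₁₀(20.2/4.0) = 74 − 14.07 = 59.93 dB(A).
ultrasonic cleaner: 70 − 20·log₁₀(7.7/2.2) = 70 − 10.88 = 59.12 dB(A).
pump: 79 − 20·log₁₀(22.0/4.0) = 79 − 14.81 = 64.19 dB(A).
Σ 10^(L/10) = 4.427e+06 → L_total = 10·log₁₀(4.427e+06) = 66.46 dB(A).

66.5 dB(A)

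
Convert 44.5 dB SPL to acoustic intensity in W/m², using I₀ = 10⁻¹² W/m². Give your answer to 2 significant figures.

I/I₀ = 10^(44.5/10) = 2.818e+04, so I = 2.818e+04 × 10⁻¹² W/m².

2.8e-08 W/m²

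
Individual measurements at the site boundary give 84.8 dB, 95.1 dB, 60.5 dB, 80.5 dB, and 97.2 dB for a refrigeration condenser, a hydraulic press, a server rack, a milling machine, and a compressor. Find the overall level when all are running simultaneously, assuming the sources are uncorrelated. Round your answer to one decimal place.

99.5 dB

For uncorrelated sources the intensities add, so convert each level to linear form, sum, and take 10·log₁₀ of the total.
Σ 10^(L/10) = 10^(84.8/10) + 10^(95.1/10) + 10^(60.5/10) + 10^(80.5/10) + 10^(97.2/10) = 8.899e+09.
L_total = 10·log₁₀(8.899e+09) = 99.49 dB.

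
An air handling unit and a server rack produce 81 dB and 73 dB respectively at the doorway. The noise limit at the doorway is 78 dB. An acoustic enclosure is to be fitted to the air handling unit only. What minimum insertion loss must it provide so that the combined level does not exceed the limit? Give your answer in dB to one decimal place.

The untreated sources together contribute 10^(73/10) = 1.995e+07, i.e. 73.00 dB.
The limit corresponds to 10^(78/10) = 6.310e+07; subtracting the fixed part leaves 4.314e+07 for the air handling unit, i.e. 76.35 dB.
Required insertion loss = 81 − 76.35 = 4.65 dB.

4.7 dB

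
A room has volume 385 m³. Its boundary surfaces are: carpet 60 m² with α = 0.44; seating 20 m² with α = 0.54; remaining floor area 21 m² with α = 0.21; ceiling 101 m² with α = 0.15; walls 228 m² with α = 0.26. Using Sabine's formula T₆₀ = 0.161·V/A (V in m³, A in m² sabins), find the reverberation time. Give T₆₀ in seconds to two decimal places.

Total absorption A = 60·0.44 + 20·0.54 + 21·0.21 + 101·0.15 + 228·0.26 = 116.04 m² sabins.
T₆₀ = 0.161·V/A = 0.161·385/116.04 = 0.534 s.

0.53 s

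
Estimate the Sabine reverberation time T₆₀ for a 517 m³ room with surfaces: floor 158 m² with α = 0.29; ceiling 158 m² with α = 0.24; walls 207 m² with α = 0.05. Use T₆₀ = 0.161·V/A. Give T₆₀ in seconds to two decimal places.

Summing Sᵢαᵢ: 158·0.29 + 158·0.24 + 207·0.05 = 94.09 m².
T₆₀ = 0.161 × 517 / 94.09 = 0.885 s.

0.88 s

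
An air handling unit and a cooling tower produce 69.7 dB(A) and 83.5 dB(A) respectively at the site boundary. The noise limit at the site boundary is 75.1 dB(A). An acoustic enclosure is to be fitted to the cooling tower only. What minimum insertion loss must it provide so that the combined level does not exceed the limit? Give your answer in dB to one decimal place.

9.9 dB

The untreated sources together contribute 10^(69.7/10) = 9.333e+06, i.e. 69.70 dB(A).
To meet 75.1 dB(A) overall, the treated cooling tower may contribute at most 10^(75.1/10) − 9.333e+06 = 2.303e+07, i.e. 73.62 dB(A).
Required insertion loss = 83.5 − 73.62 = 9.88 dB.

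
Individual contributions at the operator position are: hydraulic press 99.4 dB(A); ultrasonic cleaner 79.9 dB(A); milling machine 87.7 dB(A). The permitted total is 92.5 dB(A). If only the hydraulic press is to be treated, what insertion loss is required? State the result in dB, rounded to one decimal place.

9.0 dB

The untreated sources together contribute 10^(79.9/10) + 10^(87.7/10) = 6.866e+08, i.e. 88.37 dB(A).
The limit corresponds to 10^(92.5/10) = 1.778e+09; subtracting the fixed part leaves 1.092e+09 for the hydraulic press, i.e. 90.38 dB(A).
Required insertion loss = 99.4 − 90.38 = 9.02 dB.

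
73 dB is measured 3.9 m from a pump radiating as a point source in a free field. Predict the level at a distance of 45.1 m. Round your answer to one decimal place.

Point-source attenuation: ΔL = 20·log₁₀(r₂/r₁) = 20·log₁₀(45.1/3.9) = 21.262 dB.
L₂ = 73 − 20·log₁₀(45.1/3.9) = 73 − 21.262 = 51.74 dB.

51.7 dB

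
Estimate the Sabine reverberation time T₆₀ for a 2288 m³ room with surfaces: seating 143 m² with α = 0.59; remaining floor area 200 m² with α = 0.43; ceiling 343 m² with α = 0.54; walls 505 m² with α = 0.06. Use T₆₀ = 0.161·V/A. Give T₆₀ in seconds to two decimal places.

0.95 s

Total absorption A = 143·0.59 + 200·0.43 + 343·0.54 + 505·0.06 = 385.89 m² sabins.
T₆₀ = 0.161 × 2288 / 385.89 = 0.955 s.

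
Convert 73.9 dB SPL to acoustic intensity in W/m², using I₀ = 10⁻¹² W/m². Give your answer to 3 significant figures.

2.45e-05 W/m²

I/I₀ = 10^(73.9/10) = 2.455e+07, so I = 2.455e+07 × 10⁻¹² W/m².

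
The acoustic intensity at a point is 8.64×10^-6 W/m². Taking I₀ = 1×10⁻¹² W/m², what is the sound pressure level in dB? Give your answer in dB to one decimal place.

I/I₀ = 8.64×10^-6/10⁻¹² = 8.64×10^6, and L = 10·log₁₀(I/I₀).
L = 10·(0.9365 + 6) = 69.37 dB.

69.4 dB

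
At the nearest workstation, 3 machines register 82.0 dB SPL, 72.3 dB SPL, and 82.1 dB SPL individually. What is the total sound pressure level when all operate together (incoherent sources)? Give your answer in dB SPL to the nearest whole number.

For uncorrelated sources the intensities add, so convert each level to linear form, sum, and take 10·log₁₀ of the total.
Σ 10^(L/10) = 10^(82.0/10) + 10^(72.3/10) + 10^(82.1/10) = 3.377e+08.
L_total = 10·log₁₀(3.377e+08) = 85.28 dB SPL.

85 dB SPL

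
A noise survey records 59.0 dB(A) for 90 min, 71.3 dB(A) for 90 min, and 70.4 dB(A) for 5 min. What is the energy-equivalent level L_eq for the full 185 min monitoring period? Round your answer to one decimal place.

68.6 dB(A)

Weight each interval's intensity by its duration and average over T = 185 min:
Σ tᵢ·10^(Lᵢ/10) = 90·10^(59.0/10) + 90·10^(71.3/10) + 5·10^(70.4/10) = 1.340e+09.
L_eq = 10·log₁₀(1.340e+09/185) = 68.60 dB(A).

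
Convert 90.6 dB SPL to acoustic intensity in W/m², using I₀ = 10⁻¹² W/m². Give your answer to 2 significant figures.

0.0011 W/m²

L = 10·log₁₀(I/I₀) ⇒ I = I₀·10^(L/10) = 10⁻¹² × 10^9.06.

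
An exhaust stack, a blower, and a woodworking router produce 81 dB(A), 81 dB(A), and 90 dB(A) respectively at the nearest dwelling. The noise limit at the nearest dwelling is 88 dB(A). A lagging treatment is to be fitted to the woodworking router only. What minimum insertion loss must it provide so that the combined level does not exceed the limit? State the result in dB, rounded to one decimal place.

4.2 dB

The untreated sources together contribute 10^(81/10) + 10^(81/10) = 2.518e+08, i.e. 84.01 dB(A).
To meet 88 dB(A) overall, the treated woodworking router may contribute at most 10^(88/10) − 2.518e+08 = 3.792e+08, i.e. 85.79 dB(A).
Required insertion loss = 90 − 85.79 = 4.21 dB.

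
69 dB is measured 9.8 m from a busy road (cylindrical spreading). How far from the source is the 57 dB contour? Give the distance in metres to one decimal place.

For a line source L₁ − L₂ = 10·log₁₀(r₂/r₁), so r₂ = r₁·10^((L₁−L₂)/10).
r₂ = 9.8·10^((69−57)/10) = 9.8·10^(12.0/10) = 155.32 m.

155.3 m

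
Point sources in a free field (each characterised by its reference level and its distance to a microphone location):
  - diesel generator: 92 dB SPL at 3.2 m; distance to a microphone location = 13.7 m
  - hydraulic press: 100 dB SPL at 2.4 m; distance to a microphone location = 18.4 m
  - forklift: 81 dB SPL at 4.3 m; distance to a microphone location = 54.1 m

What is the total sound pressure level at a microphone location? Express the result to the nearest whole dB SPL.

Apply inverse-square spreading to bring every level to the receiver, then sum 10^(L/10).
diesel generator: 92 − 20·log₁₀(13.7/3.2) = 92 − 12.63 = 79.37 dB SPL.
hydraulic press: 100 − 20·log₁₀(18.4/2.4) = 100 − 17.69 = 82.31 dB SPL.
forklift: 81 − 20·log₁₀(54.1/4.3) = 81 − 21.99 = 59.01 dB SPL.
Σ 10^(L/10) = 2.574e+08 → L_total = 10·log₁₀(2.574e+08) = 84.11 dB SPL.

84 dB SPL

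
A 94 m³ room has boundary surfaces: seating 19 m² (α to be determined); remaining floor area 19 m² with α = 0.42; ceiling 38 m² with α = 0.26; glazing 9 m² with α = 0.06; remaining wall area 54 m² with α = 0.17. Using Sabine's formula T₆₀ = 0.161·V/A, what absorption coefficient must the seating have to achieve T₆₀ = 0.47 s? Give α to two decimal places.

0.24

A = 0.161·V/T₆₀ = 0.161·94/0.47 = 32.20 m² sabins.
Absorption from the other surfaces = 19·0.42 + 38·0.26 + 9·0.06 + 54·0.17 = 27.58 m², so the seating must supply 4.62 m² over 19 m².
α = 4.62/19 = 0.243.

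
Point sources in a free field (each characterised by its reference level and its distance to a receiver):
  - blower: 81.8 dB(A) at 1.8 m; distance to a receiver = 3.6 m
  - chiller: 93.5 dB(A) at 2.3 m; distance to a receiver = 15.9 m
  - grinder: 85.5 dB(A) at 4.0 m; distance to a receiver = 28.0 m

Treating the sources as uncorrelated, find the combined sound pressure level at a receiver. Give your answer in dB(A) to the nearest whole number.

80 dB(A)

First find each source's level at the receiver (point-source: −20·log₁₀(r/r_ref)), then combine on an intensity basis.
blower: 81.8 − 20·log₁₀(3.6/1.8) = 81.8 − 6.02 = 75.78 dB(A).
chiller: 93.5 − 20·log₁₀(15.9/2.3) = 93.5 − 16.79 = 76.71 dB(A).
grinder: 85.5 − 20·log₁₀(28.0/4.0) = 85.5 − 16.90 = 68.60 dB(A).
Σ 10^(L/10) = 9.192e+07 → L_total = 10·log₁₀(9.192e+07) = 79.63 dB(A).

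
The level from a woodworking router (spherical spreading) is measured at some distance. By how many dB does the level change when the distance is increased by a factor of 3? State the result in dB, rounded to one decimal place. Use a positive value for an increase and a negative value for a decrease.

Point-source spreading: ΔL = −20·log₁₀(r₂/r₁).
ΔL = −20·log₁₀(3) = -9.54 dB.

-9.5 dB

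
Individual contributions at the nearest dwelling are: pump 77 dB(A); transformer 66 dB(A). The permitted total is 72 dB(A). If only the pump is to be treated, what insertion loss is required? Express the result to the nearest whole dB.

6 dB

Fixed contribution from the other source: Σ 10^(L/10) = 10^(66/10) = 3.981e+06 (66.00 dB(A)).
The limit corresponds to 10^(72/10) = 1.585e+07; subtracting the fixed part leaves 1.187e+07 for the pump, i.e. 70.74 dB(A).
Required insertion loss = 77 − 70.74 = 6.26 dB.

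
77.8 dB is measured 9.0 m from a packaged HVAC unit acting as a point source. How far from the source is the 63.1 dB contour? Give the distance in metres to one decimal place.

The 14.7 dB drop corresponds to a distance ratio of 10^(14.7/20) for a point source.
r₂ = 9.0·10^((77.8−63.1)/20) = 9.0·10^(14.7/20) = 48.89 m.

48.9 m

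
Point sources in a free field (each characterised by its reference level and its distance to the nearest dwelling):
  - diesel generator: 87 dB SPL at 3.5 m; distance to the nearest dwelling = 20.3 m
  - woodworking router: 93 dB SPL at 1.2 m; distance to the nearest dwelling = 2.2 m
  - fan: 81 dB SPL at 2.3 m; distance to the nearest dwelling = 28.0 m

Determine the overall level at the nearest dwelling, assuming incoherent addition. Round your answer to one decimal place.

87.8 dB SPL

First find each source's level at the receiver (point-source: −20·log₁₀(r/r_ref)), then combine on an intensity basis.
diesel generator: 87 − 20·log₁₀(20.3/3.5) = 87 − 15.27 = 71.73 dB SPL.
woodworking router: 93 − 20·log₁₀(2.2/1.2) = 93 − 5.26 = 87.74 dB SPL.
fan: 81 − 20·log₁₀(28.0/2.3) = 81 − 21.71 = 59.29 dB SPL.
Σ 10^(L/10) = 6.094e+08 → L_total = 10·log₁₀(6.094e+08) = 87.85 dB SPL.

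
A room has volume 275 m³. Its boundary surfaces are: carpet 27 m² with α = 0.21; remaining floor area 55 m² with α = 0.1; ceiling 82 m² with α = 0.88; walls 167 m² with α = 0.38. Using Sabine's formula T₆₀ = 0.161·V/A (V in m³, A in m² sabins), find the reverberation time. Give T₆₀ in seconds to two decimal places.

0.30 s

Summing Sᵢαᵢ: 27·0.21 + 55·0.1 + 82·0.88 + 167·0.38 = 146.79 m².
T₆₀ = 0.161 × 275 / 146.79 = 0.302 s.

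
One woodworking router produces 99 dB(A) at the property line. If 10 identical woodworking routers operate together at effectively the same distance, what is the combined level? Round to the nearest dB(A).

N identical incoherent sources raise the level by 10·log₁₀ N.
L_total = 99 + 10·log₁₀(10) = 99 + 10.000 = 109.00 dB(A).

109 dB(A)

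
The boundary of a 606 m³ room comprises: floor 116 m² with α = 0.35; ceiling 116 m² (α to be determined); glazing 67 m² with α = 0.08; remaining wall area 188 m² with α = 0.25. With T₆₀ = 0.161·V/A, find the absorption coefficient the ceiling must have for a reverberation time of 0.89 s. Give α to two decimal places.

0.14

From T₆₀ = 0.161·V/A, the target T₆₀ = 0.89 s needs A = 0.161·606/0.89 = 109.62 m².
Absorption from the other surfaces = 116·0.35 + 67·0.08 + 188·0.25 = 92.96 m², so the ceiling must supply 16.66 m² over 116 m².
α = 16.66/116 = 0.144.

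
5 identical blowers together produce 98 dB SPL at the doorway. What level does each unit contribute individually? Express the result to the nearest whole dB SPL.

For N identical incoherent sources L_total = L₁ + 10·log₁₀ N, so L₁ = 98 − 10·log₁₀(5) = 98 − 6.990.

91 dB SPL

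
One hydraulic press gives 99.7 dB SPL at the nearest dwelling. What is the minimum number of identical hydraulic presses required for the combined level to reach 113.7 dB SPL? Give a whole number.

Need L₁ + 10·log₁₀ N ≥ 113.7, i.e. log₁₀ N ≥ 1.40.
N ≥ 10^(14.0/10) = 25.119, so N = 26.

26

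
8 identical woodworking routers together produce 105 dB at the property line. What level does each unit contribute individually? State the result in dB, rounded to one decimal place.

8 equal contributions raise the level by 10·log₁₀ 8 = 9.031 dB, so each unit alone gives 105 − 9.031.

96.0 dB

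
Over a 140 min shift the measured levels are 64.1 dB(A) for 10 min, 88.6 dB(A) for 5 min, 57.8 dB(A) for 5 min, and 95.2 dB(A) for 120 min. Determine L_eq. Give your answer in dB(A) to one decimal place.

94.6 dB(A)

Weight each interval's intensity by its duration and average over T = 140 min:
Σ tᵢ·10^(Lᵢ/10) = 10·10^(64.1/10) + 5·10^(88.6/10) + 5·10^(57.8/10) + 120·10^(95.2/10) = 4.010e+11.
L_eq = 10·log₁₀(4.010e+11/140) = 94.57 dB(A).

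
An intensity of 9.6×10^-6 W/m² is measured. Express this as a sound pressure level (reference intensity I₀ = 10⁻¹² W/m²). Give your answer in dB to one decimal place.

I/I₀ = 9.6×10^-6/10⁻¹² = 9.6×10^6, and L = 10·log₁₀(I/I₀).
L = 10·(0.9823 + 6) = 69.82 dB.

69.8 dB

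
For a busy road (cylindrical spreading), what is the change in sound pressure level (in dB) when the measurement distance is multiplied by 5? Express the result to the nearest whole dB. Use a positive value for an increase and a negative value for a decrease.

-7 dB

Line-source spreading: ΔL = −10·log₁₀(r₂/r₁).
ΔL = −10·log₁₀(5) = -6.99 dB.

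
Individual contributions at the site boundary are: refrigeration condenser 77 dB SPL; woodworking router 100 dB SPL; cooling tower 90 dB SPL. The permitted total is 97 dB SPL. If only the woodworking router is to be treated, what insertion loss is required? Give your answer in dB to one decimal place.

4.0 dB

Fixed contribution from the other sources: Σ 10^(L/10) = 10^(77/10) + 10^(90/10) = 1.050e+09 (90.21 dB SPL).
To meet 97 dB SPL overall, the treated woodworking router may contribute at most 10^(97/10) − 1.050e+09 = 3.962e+09, i.e. 95.98 dB SPL.
Required insertion loss = 100 − 95.98 = 4.02 dB.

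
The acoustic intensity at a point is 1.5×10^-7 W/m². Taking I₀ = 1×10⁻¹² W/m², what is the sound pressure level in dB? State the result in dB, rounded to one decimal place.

51.8 dB

Dividing by I₀ shifts the exponent by 12: I/I₀ = 1.5×10^5.
L = 10·(0.1761 + 5) = 51.76 dB.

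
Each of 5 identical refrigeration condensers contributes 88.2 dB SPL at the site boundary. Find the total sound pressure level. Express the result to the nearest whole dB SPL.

95 dB SPL

L_total = L₁ + 10·log₁₀ N for N identical incoherent sources.
L_total = 88.2 + 10·log₁₀(5) = 88.2 + 6.990 = 95.19 dB SPL.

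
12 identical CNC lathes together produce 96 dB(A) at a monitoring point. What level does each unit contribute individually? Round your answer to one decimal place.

85.2 dB(A)

12 equal contributions raise the level by 10·log₁₀ 12 = 10.792 dB, so each unit alone gives 96 − 10.792.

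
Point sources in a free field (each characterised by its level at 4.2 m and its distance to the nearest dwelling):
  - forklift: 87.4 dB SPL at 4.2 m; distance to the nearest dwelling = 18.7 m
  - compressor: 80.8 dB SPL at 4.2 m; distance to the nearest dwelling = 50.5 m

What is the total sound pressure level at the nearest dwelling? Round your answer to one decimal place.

74.6 dB SPL

Apply inverse-square spreading to bring every level to the receiver, then sum 10^(L/10).
forklift: 87.4 − 20·log₁₀(18.7/4.2) = 87.4 − 12.97 = 74.43 dB SPL.
compressor: 80.8 − 20·log₁₀(50.5/4.2) = 80.8 − 21.60 = 59.20 dB SPL.
Σ 10^(L/10) = 2.855e+07 → L_total = 10·log₁₀(2.855e+07) = 74.56 dB SPL.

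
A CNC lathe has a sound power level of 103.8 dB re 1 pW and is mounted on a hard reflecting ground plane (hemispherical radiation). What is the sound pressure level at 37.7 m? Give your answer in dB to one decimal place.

64.3 dB

Free-field hemispherical radiation: L_p = L_w − 10·log₁₀(2π·r²), r = 37.7 m.
2π·r² = 8930 m², 10·log₁₀ of that is 39.509 dB.
L_p = 103.8 − 39.509 = 64.29 dB.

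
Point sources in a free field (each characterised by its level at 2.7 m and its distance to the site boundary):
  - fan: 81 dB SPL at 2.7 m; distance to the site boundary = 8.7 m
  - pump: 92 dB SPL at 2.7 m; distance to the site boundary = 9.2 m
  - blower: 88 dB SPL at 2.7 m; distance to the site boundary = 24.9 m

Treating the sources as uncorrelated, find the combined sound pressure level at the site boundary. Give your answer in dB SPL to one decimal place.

81.9 dB SPL

Propagate each source to the receiver with L = L_ref − 20·log₁₀(r/r_ref), then add intensities.
fan: 81 − 20·log₁₀(8.7/2.7) = 81 − 10.16 = 70.84 dB SPL.
pump: 92 − 20·log₁₀(9.2/2.7) = 92 − 10.65 = 81.35 dB SPL.
blower: 88 − 20·log₁₀(24.9/2.7) = 88 − 19.30 = 68.70 dB SPL.
Σ 10^(L/10) = 1.560e+08 → L_total = 10·log₁₀(1.560e+08) = 81.93 dB SPL.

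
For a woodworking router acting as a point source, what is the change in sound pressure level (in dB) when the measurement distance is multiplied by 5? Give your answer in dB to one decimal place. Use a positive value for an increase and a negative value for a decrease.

With spherical spreading the level changes by −20·log₁₀(r₂/r₁).
ΔL = −20·log₁₀(5) = -13.98 dB.

-14.0 dB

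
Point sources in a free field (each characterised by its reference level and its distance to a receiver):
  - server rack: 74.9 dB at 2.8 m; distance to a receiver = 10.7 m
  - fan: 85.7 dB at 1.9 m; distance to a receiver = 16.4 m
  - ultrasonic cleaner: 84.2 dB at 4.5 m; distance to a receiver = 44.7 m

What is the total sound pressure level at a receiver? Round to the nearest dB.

First find each source's level at the receiver (point-source: −20·log₁₀(r/r_ref)), then combine on an intensity basis.
server rack: 74.9 − 20·log₁₀(10.7/2.8) = 74.9 − 11.64 = 63.26 dB.
fan: 85.7 − 20·log₁₀(16.4/1.9) = 85.7 − 18.72 = 66.98 dB.
ultrasonic cleaner: 84.2 − 20·log₁₀(44.7/4.5) = 84.2 − 19.94 = 64.26 dB.
Σ 10^(L/10) = 9.769e+06 → L_total = 10·log₁₀(9.769e+06) = 69.90 dB.

70 dB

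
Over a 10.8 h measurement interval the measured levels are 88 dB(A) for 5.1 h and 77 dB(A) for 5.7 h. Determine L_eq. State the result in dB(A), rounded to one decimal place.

The energy average is taken in the linear domain: L_eq = 10·log₁₀[(Σ tᵢ·10^(Lᵢ/10))/T], T = 10.8 h.
Σ tᵢ·10^(Lᵢ/10) = 5.1·10^(88/10) + 5.7·10^(77/10) = 3.504e+09.
L_eq = 10·log₁₀(3.504e+09/10.8) = 85.11 dB(A).

85.1 dB(A)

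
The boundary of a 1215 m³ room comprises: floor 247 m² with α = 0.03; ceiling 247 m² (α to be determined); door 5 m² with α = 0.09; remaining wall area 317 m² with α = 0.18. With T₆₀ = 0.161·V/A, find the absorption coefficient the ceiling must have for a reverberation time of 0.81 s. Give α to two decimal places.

Required total absorption A = 0.161·1215/0.81 = 241.50 m².
Absorption from the other surfaces = 247·0.03 + 5·0.09 + 317·0.18 = 64.92 m², so the ceiling must supply 176.58 m² over 247 m².
α = 176.58/247 = 0.715.

0.71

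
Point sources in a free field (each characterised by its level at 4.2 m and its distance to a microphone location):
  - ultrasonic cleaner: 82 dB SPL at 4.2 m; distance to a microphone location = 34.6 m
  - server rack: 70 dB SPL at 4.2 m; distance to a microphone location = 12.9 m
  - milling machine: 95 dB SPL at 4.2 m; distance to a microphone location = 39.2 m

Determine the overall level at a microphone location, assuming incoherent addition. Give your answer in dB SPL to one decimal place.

76.0 dB SPL

Apply inverse-square spreading to bring every level to the receiver, then sum 10^(L/10).
ultrasonic cleaner: 82 − 20·log₁₀(34.6/4.2) = 82 − 18.32 = 63.68 dB SPL.
server rack: 70 − 20·log₁₀(12.9/4.2) = 70 − 9.75 = 60.25 dB SPL.
milling machine: 95 − 20·log₁₀(39.2/4.2) = 95 − 19.40 = 75.60 dB SPL.
Σ 10^(L/10) = 3.970e+07 → L_total = 10·log₁₀(3.970e+07) = 75.99 dB SPL.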